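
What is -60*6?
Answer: -360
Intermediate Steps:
-60*6 = -360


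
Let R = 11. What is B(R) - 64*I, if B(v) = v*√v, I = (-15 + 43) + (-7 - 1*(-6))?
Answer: -1728 + 11*√11 ≈ -1691.5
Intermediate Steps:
I = 27 (I = 28 + (-7 + 6) = 28 - 1 = 27)
B(v) = v^(3/2)
B(R) - 64*I = 11^(3/2) - 64*27 = 11*√11 - 1728 = -1728 + 11*√11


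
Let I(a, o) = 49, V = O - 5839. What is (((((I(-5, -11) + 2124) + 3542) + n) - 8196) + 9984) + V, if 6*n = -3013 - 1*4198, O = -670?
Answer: -1247/6 ≈ -207.83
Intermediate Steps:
V = -6509 (V = -670 - 5839 = -6509)
n = -7211/6 (n = (-3013 - 1*4198)/6 = (-3013 - 4198)/6 = (⅙)*(-7211) = -7211/6 ≈ -1201.8)
(((((I(-5, -11) + 2124) + 3542) + n) - 8196) + 9984) + V = (((((49 + 2124) + 3542) - 7211/6) - 8196) + 9984) - 6509 = ((((2173 + 3542) - 7211/6) - 8196) + 9984) - 6509 = (((5715 - 7211/6) - 8196) + 9984) - 6509 = ((27079/6 - 8196) + 9984) - 6509 = (-22097/6 + 9984) - 6509 = 37807/6 - 6509 = -1247/6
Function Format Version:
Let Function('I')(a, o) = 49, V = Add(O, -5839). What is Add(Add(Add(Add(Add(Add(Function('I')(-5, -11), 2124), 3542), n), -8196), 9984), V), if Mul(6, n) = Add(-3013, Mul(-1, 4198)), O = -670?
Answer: Rational(-1247, 6) ≈ -207.83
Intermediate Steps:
V = -6509 (V = Add(-670, -5839) = -6509)
n = Rational(-7211, 6) (n = Mul(Rational(1, 6), Add(-3013, Mul(-1, 4198))) = Mul(Rational(1, 6), Add(-3013, -4198)) = Mul(Rational(1, 6), -7211) = Rational(-7211, 6) ≈ -1201.8)
Add(Add(Add(Add(Add(Add(Function('I')(-5, -11), 2124), 3542), n), -8196), 9984), V) = Add(Add(Add(Add(Add(Add(49, 2124), 3542), Rational(-7211, 6)), -8196), 9984), -6509) = Add(Add(Add(Add(Add(2173, 3542), Rational(-7211, 6)), -8196), 9984), -6509) = Add(Add(Add(Add(5715, Rational(-7211, 6)), -8196), 9984), -6509) = Add(Add(Add(Rational(27079, 6), -8196), 9984), -6509) = Add(Add(Rational(-22097, 6), 9984), -6509) = Add(Rational(37807, 6), -6509) = Rational(-1247, 6)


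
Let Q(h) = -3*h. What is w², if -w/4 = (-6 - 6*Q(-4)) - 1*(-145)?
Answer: 71824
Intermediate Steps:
w = -268 (w = -4*((-6 - (-18)*(-4)) - 1*(-145)) = -4*((-6 - 6*12) + 145) = -4*((-6 - 72) + 145) = -4*(-78 + 145) = -4*67 = -268)
w² = (-268)² = 71824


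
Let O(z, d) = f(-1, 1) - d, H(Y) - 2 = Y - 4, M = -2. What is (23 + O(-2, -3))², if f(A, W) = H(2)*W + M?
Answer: 576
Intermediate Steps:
H(Y) = -2 + Y (H(Y) = 2 + (Y - 4) = 2 + (-4 + Y) = -2 + Y)
f(A, W) = -2 (f(A, W) = (-2 + 2)*W - 2 = 0*W - 2 = 0 - 2 = -2)
O(z, d) = -2 - d
(23 + O(-2, -3))² = (23 + (-2 - 1*(-3)))² = (23 + (-2 + 3))² = (23 + 1)² = 24² = 576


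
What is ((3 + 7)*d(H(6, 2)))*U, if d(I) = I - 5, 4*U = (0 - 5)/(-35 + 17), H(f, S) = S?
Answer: -25/12 ≈ -2.0833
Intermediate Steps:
U = 5/72 (U = ((0 - 5)/(-35 + 17))/4 = (-5/(-18))/4 = (-5*(-1/18))/4 = (1/4)*(5/18) = 5/72 ≈ 0.069444)
d(I) = -5 + I
((3 + 7)*d(H(6, 2)))*U = ((3 + 7)*(-5 + 2))*(5/72) = (10*(-3))*(5/72) = -30*5/72 = -25/12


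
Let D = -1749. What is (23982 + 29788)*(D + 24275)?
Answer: 1211223020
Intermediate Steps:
(23982 + 29788)*(D + 24275) = (23982 + 29788)*(-1749 + 24275) = 53770*22526 = 1211223020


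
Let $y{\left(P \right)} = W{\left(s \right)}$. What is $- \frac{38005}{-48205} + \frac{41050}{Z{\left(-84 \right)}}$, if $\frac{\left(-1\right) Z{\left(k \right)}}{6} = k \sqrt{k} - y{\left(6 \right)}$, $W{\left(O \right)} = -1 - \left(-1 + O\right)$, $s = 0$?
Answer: $\frac{7601}{9641} - \frac{20525 i \sqrt{21}}{10584} \approx 0.7884 - 8.8867 i$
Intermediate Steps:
$W{\left(O \right)} = - O$
$y{\left(P \right)} = 0$ ($y{\left(P \right)} = \left(-1\right) 0 = 0$)
$Z{\left(k \right)} = - 6 k^{\frac{3}{2}}$ ($Z{\left(k \right)} = - 6 \left(k \sqrt{k} - 0\right) = - 6 \left(k^{\frac{3}{2}} + 0\right) = - 6 k^{\frac{3}{2}}$)
$- \frac{38005}{-48205} + \frac{41050}{Z{\left(-84 \right)}} = - \frac{38005}{-48205} + \frac{41050}{\left(-6\right) \left(-84\right)^{\frac{3}{2}}} = \left(-38005\right) \left(- \frac{1}{48205}\right) + \frac{41050}{\left(-6\right) \left(- 168 i \sqrt{21}\right)} = \frac{7601}{9641} + \frac{41050}{1008 i \sqrt{21}} = \frac{7601}{9641} + 41050 \left(- \frac{i \sqrt{21}}{21168}\right) = \frac{7601}{9641} - \frac{20525 i \sqrt{21}}{10584}$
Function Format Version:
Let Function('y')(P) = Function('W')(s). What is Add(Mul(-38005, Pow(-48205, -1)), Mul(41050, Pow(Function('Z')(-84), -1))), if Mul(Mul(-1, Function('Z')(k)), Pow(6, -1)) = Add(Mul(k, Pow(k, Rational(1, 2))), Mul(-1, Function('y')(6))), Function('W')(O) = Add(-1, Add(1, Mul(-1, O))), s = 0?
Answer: Add(Rational(7601, 9641), Mul(Rational(-20525, 10584), I, Pow(21, Rational(1, 2)))) ≈ Add(0.78840, Mul(-8.8867, I))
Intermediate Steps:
Function('W')(O) = Mul(-1, O)
Function('y')(P) = 0 (Function('y')(P) = Mul(-1, 0) = 0)
Function('Z')(k) = Mul(-6, Pow(k, Rational(3, 2))) (Function('Z')(k) = Mul(-6, Add(Mul(k, Pow(k, Rational(1, 2))), Mul(-1, 0))) = Mul(-6, Add(Pow(k, Rational(3, 2)), 0)) = Mul(-6, Pow(k, Rational(3, 2))))
Add(Mul(-38005, Pow(-48205, -1)), Mul(41050, Pow(Function('Z')(-84), -1))) = Add(Mul(-38005, Pow(-48205, -1)), Mul(41050, Pow(Mul(-6, Pow(-84, Rational(3, 2))), -1))) = Add(Mul(-38005, Rational(-1, 48205)), Mul(41050, Pow(Mul(-6, Mul(-168, I, Pow(21, Rational(1, 2)))), -1))) = Add(Rational(7601, 9641), Mul(41050, Pow(Mul(1008, I, Pow(21, Rational(1, 2))), -1))) = Add(Rational(7601, 9641), Mul(41050, Mul(Rational(-1, 21168), I, Pow(21, Rational(1, 2))))) = Add(Rational(7601, 9641), Mul(Rational(-20525, 10584), I, Pow(21, Rational(1, 2))))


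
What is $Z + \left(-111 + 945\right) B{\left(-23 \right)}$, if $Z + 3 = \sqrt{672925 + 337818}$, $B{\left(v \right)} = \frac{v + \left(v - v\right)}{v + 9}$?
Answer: $\frac{9570}{7} + \sqrt{1010743} \approx 2372.5$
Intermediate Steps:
$B{\left(v \right)} = \frac{v}{9 + v}$ ($B{\left(v \right)} = \frac{v + 0}{9 + v} = \frac{v}{9 + v}$)
$Z = -3 + \sqrt{1010743}$ ($Z = -3 + \sqrt{672925 + 337818} = -3 + \sqrt{1010743} \approx 1002.4$)
$Z + \left(-111 + 945\right) B{\left(-23 \right)} = \left(-3 + \sqrt{1010743}\right) + \left(-111 + 945\right) \left(- \frac{23}{9 - 23}\right) = \left(-3 + \sqrt{1010743}\right) + 834 \left(- \frac{23}{-14}\right) = \left(-3 + \sqrt{1010743}\right) + 834 \left(\left(-23\right) \left(- \frac{1}{14}\right)\right) = \left(-3 + \sqrt{1010743}\right) + 834 \cdot \frac{23}{14} = \left(-3 + \sqrt{1010743}\right) + \frac{9591}{7} = \frac{9570}{7} + \sqrt{1010743}$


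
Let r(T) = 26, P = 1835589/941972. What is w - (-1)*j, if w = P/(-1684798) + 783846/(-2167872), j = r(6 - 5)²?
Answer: 6918222595740974143/10239533958764512 ≈ 675.64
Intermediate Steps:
P = 1835589/941972 (P = 1835589*(1/941972) = 1835589/941972 ≈ 1.9487)
j = 676 (j = 26² = 676)
w = -3702360383835969/10239533958764512 (w = (1835589/941972)/(-1684798) + 783846/(-2167872) = (1835589/941972)*(-1/1684798) + 783846*(-1/2167872) = -1835589/1587032541656 - 18663/51616 = -3702360383835969/10239533958764512 ≈ -0.36158)
w - (-1)*j = -3702360383835969/10239533958764512 - (-1)*676 = -3702360383835969/10239533958764512 - 1*(-676) = -3702360383835969/10239533958764512 + 676 = 6918222595740974143/10239533958764512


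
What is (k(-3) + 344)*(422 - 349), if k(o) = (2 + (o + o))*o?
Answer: 25988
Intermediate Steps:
k(o) = o*(2 + 2*o) (k(o) = (2 + 2*o)*o = o*(2 + 2*o))
(k(-3) + 344)*(422 - 349) = (2*(-3)*(1 - 3) + 344)*(422 - 349) = (2*(-3)*(-2) + 344)*73 = (12 + 344)*73 = 356*73 = 25988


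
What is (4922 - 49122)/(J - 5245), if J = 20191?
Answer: -22100/7473 ≈ -2.9573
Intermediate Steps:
(4922 - 49122)/(J - 5245) = (4922 - 49122)/(20191 - 5245) = -44200/14946 = -44200*1/14946 = -22100/7473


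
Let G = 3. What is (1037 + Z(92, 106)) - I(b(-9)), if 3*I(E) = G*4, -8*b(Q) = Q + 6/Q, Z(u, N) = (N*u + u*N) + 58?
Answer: 20595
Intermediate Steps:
Z(u, N) = 58 + 2*N*u (Z(u, N) = (N*u + N*u) + 58 = 2*N*u + 58 = 58 + 2*N*u)
b(Q) = -3/(4*Q) - Q/8 (b(Q) = -(Q + 6/Q)/8 = -3/(4*Q) - Q/8)
I(E) = 4 (I(E) = (3*4)/3 = (⅓)*12 = 4)
(1037 + Z(92, 106)) - I(b(-9)) = (1037 + (58 + 2*106*92)) - 1*4 = (1037 + (58 + 19504)) - 4 = (1037 + 19562) - 4 = 20599 - 4 = 20595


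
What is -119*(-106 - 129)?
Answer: 27965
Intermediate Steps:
-119*(-106 - 129) = -119*(-235) = 27965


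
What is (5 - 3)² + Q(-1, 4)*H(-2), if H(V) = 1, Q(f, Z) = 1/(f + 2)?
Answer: 5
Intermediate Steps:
Q(f, Z) = 1/(2 + f)
(5 - 3)² + Q(-1, 4)*H(-2) = (5 - 3)² + 1/(2 - 1) = 2² + 1/1 = 4 + 1*1 = 4 + 1 = 5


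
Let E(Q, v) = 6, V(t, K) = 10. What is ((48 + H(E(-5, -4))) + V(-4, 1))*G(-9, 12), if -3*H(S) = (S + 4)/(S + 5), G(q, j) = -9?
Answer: -5712/11 ≈ -519.27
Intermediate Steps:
H(S) = -(4 + S)/(3*(5 + S)) (H(S) = -(S + 4)/(3*(S + 5)) = -(4 + S)/(3*(5 + S)))
((48 + H(E(-5, -4))) + V(-4, 1))*G(-9, 12) = ((48 + (-4 - 1*6)/(3*(5 + 6))) + 10)*(-9) = ((48 + (⅓)*(-4 - 6)/11) + 10)*(-9) = ((48 + (⅓)*(1/11)*(-10)) + 10)*(-9) = ((48 - 10/33) + 10)*(-9) = (1574/33 + 10)*(-9) = (1904/33)*(-9) = -5712/11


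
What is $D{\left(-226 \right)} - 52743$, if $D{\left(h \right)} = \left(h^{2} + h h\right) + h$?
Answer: $49183$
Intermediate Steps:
$D{\left(h \right)} = h + 2 h^{2}$ ($D{\left(h \right)} = \left(h^{2} + h^{2}\right) + h = 2 h^{2} + h = h + 2 h^{2}$)
$D{\left(-226 \right)} - 52743 = - 226 \left(1 + 2 \left(-226\right)\right) - 52743 = - 226 \left(1 - 452\right) - 52743 = \left(-226\right) \left(-451\right) - 52743 = 101926 - 52743 = 49183$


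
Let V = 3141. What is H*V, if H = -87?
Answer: -273267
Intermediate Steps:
H*V = -87*3141 = -273267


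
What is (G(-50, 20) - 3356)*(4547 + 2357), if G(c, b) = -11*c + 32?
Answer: -19151696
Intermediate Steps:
G(c, b) = 32 - 11*c
(G(-50, 20) - 3356)*(4547 + 2357) = ((32 - 11*(-50)) - 3356)*(4547 + 2357) = ((32 + 550) - 3356)*6904 = (582 - 3356)*6904 = -2774*6904 = -19151696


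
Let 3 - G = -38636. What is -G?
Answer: -38639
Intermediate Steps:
G = 38639 (G = 3 - 1*(-38636) = 3 + 38636 = 38639)
-G = -1*38639 = -38639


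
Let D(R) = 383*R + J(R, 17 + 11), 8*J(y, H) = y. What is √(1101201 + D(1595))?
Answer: √27396566/4 ≈ 1308.5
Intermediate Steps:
J(y, H) = y/8
D(R) = 3065*R/8 (D(R) = 383*R + R/8 = 3065*R/8)
√(1101201 + D(1595)) = √(1101201 + (3065/8)*1595) = √(1101201 + 4888675/8) = √(13698283/8) = √27396566/4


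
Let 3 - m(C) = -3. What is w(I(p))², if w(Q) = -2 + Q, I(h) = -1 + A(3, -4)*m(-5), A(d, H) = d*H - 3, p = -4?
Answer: 8649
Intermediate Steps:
m(C) = 6 (m(C) = 3 - 1*(-3) = 3 + 3 = 6)
A(d, H) = -3 + H*d (A(d, H) = H*d - 3 = -3 + H*d)
I(h) = -91 (I(h) = -1 + (-3 - 4*3)*6 = -1 + (-3 - 12)*6 = -1 - 15*6 = -1 - 90 = -91)
w(I(p))² = (-2 - 91)² = (-93)² = 8649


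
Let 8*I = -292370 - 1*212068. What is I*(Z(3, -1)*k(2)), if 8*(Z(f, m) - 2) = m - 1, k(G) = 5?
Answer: -8827665/16 ≈ -5.5173e+5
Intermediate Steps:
Z(f, m) = 15/8 + m/8 (Z(f, m) = 2 + (m - 1)/8 = 2 + (-1 + m)/8 = 2 + (-⅛ + m/8) = 15/8 + m/8)
I = -252219/4 (I = (-292370 - 1*212068)/8 = (-292370 - 212068)/8 = (⅛)*(-504438) = -252219/4 ≈ -63055.)
I*(Z(3, -1)*k(2)) = -252219*(15/8 + (⅛)*(-1))*5/4 = -252219*(15/8 - ⅛)*5/4 = -1765533*5/16 = -252219/4*35/4 = -8827665/16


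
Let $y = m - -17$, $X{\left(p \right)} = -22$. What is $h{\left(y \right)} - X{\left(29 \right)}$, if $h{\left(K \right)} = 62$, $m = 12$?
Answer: $84$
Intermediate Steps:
$y = 29$ ($y = 12 - -17 = 12 + 17 = 29$)
$h{\left(y \right)} - X{\left(29 \right)} = 62 - -22 = 62 + 22 = 84$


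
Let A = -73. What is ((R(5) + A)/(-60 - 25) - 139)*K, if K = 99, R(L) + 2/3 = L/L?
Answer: -1162491/85 ≈ -13676.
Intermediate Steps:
R(L) = 1/3 (R(L) = -2/3 + L/L = -2/3 + 1 = 1/3)
((R(5) + A)/(-60 - 25) - 139)*K = ((1/3 - 73)/(-60 - 25) - 139)*99 = (-218/3/(-85) - 139)*99 = (-218/3*(-1/85) - 139)*99 = (218/255 - 139)*99 = -35227/255*99 = -1162491/85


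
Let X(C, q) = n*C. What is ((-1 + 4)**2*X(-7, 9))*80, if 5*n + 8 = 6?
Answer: 2016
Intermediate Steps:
n = -2/5 (n = -8/5 + (1/5)*6 = -8/5 + 6/5 = -2/5 ≈ -0.40000)
X(C, q) = -2*C/5
((-1 + 4)**2*X(-7, 9))*80 = ((-1 + 4)**2*(-2/5*(-7)))*80 = (3**2*(14/5))*80 = (9*(14/5))*80 = (126/5)*80 = 2016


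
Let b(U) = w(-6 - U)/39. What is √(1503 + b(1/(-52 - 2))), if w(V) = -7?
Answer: √2285790/39 ≈ 38.766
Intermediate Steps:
b(U) = -7/39
√(1503 + b(1/(-52 - 2))) = √(1503 - 7/39) = √(58610/39) = √2285790/39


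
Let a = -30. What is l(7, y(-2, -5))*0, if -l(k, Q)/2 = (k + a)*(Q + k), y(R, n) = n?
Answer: 0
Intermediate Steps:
l(k, Q) = -2*(-30 + k)*(Q + k) (l(k, Q) = -2*(k - 30)*(Q + k) = -2*(-30 + k)*(Q + k))
l(7, y(-2, -5))*0 = (-2*7² + 60*(-5) + 60*7 - 2*(-5)*7)*0 = (-2*49 - 300 + 420 + 70)*0 = (-98 - 300 + 420 + 70)*0 = 92*0 = 0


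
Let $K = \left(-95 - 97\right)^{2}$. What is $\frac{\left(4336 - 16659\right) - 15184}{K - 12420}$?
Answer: $- \frac{9169}{8148} \approx -1.1253$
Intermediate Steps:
$K = 36864$ ($K = \left(-192\right)^{2} = 36864$)
$\frac{\left(4336 - 16659\right) - 15184}{K - 12420} = \frac{\left(4336 - 16659\right) - 15184}{36864 - 12420} = \frac{-12323 - 15184}{24444} = \left(-27507\right) \frac{1}{24444} = - \frac{9169}{8148}$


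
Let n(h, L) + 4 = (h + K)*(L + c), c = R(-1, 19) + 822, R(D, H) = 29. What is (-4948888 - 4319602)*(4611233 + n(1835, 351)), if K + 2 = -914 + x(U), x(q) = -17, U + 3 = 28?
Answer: -52788063806170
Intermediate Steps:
U = 25 (U = -3 + 28 = 25)
K = -933 (K = -2 + (-914 - 17) = -2 - 931 = -933)
c = 851 (c = 29 + 822 = 851)
n(h, L) = -4 + (-933 + h)*(851 + L) (n(h, L) = -4 + (h - 933)*(L + 851) = -4 + (-933 + h)*(851 + L))
(-4948888 - 4319602)*(4611233 + n(1835, 351)) = (-4948888 - 4319602)*(4611233 + (-793987 - 933*351 + 851*1835 + 351*1835)) = -9268490*(4611233 + (-793987 - 327483 + 1561585 + 644085)) = -9268490*(4611233 + 1084200) = -9268490*5695433 = -52788063806170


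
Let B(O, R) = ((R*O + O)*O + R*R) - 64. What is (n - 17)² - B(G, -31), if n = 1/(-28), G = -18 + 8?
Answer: 1876281/784 ≈ 2393.2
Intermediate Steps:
G = -10
B(O, R) = -64 + R² + O*(O + O*R) (B(O, R) = ((O*R + O)*O + R²) - 64 = ((O + O*R)*O + R²) - 64 = (O*(O + O*R) + R²) - 64 = (R² + O*(O + O*R)) - 64 = -64 + R² + O*(O + O*R))
n = -1/28 ≈ -0.035714
(n - 17)² - B(G, -31) = (-1/28 - 17)² - (-64 + (-10)² + (-31)² - 31*(-10)²) = (-477/28)² - (-64 + 100 + 961 - 31*100) = 227529/784 - (-64 + 100 + 961 - 3100) = 227529/784 - 1*(-2103) = 227529/784 + 2103 = 1876281/784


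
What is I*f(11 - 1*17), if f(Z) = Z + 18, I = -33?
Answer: -396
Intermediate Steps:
f(Z) = 18 + Z
I*f(11 - 1*17) = -33*(18 + (11 - 1*17)) = -33*(18 + (11 - 17)) = -33*(18 - 6) = -33*12 = -396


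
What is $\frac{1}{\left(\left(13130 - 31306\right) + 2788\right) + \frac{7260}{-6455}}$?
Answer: $- \frac{1291}{19867360} \approx -6.4981 \cdot 10^{-5}$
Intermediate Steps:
$\frac{1}{\left(\left(13130 - 31306\right) + 2788\right) + \frac{7260}{-6455}} = \frac{1}{\left(-18176 + 2788\right) + 7260 \left(- \frac{1}{6455}\right)} = \frac{1}{-15388 - \frac{1452}{1291}} = \frac{1}{- \frac{19867360}{1291}} = - \frac{1291}{19867360}$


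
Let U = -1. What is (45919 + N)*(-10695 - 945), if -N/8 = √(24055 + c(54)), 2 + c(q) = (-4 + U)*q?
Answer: -534497160 + 93120*√23783 ≈ -5.2014e+8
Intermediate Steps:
c(q) = -2 - 5*q (c(q) = -2 + (-4 - 1)*q = -2 - 5*q)
N = -8*√23783 (N = -8*√(24055 + (-2 - 5*54)) = -8*√(24055 + (-2 - 270)) = -8*√(24055 - 272) = -8*√23783 ≈ -1233.7)
(45919 + N)*(-10695 - 945) = (45919 - 8*√23783)*(-10695 - 945) = (45919 - 8*√23783)*(-11640) = -534497160 + 93120*√23783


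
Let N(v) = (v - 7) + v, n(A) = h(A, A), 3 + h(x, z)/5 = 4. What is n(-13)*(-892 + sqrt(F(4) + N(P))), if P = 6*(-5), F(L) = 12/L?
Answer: -4460 + 40*I ≈ -4460.0 + 40.0*I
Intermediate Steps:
h(x, z) = 5 (h(x, z) = -15 + 5*4 = -15 + 20 = 5)
n(A) = 5
P = -30
N(v) = -7 + 2*v (N(v) = (-7 + v) + v = -7 + 2*v)
n(-13)*(-892 + sqrt(F(4) + N(P))) = 5*(-892 + sqrt(12/4 + (-7 + 2*(-30)))) = 5*(-892 + sqrt(12*(1/4) + (-7 - 60))) = 5*(-892 + sqrt(3 - 67)) = 5*(-892 + sqrt(-64)) = 5*(-892 + 8*I) = -4460 + 40*I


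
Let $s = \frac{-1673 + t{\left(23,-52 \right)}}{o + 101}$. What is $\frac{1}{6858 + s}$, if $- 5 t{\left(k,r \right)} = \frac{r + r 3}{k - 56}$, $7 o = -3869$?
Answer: $\frac{521730}{3579958111} \approx 0.00014574$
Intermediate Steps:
$o = - \frac{3869}{7}$ ($o = \frac{1}{7} \left(-3869\right) = - \frac{3869}{7} \approx -552.71$)
$t{\left(k,r \right)} = - \frac{4 r}{5 \left(-56 + k\right)}$ ($t{\left(k,r \right)} = - \frac{\left(r + r 3\right) \frac{1}{k - 56}}{5} = - \frac{\left(r + 3 r\right) \frac{1}{-56 + k}}{5} = - \frac{4 r \frac{1}{-56 + k}}{5} = - \frac{4 r}{5 \left(-56 + k\right)}$)
$s = \frac{1933771}{521730}$ ($s = \frac{-1673 - - \frac{208}{-280 + 5 \cdot 23}}{- \frac{3869}{7} + 101} = \frac{-1673 - - \frac{208}{-280 + 115}}{- \frac{3162}{7}} = \left(-1673 - - \frac{208}{-165}\right) \left(- \frac{7}{3162}\right) = \left(-1673 - \left(-208\right) \left(- \frac{1}{165}\right)\right) \left(- \frac{7}{3162}\right) = \left(-1673 - \frac{208}{165}\right) \left(- \frac{7}{3162}\right) = \left(- \frac{276253}{165}\right) \left(- \frac{7}{3162}\right) = \frac{1933771}{521730} \approx 3.7065$)
$\frac{1}{6858 + s} = \frac{1}{6858 + \frac{1933771}{521730}} = \frac{1}{\frac{3579958111}{521730}} = \frac{521730}{3579958111}$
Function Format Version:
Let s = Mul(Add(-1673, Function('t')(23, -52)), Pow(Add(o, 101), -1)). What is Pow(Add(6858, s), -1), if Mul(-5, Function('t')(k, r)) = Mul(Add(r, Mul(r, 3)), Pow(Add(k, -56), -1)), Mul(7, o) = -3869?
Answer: Rational(521730, 3579958111) ≈ 0.00014574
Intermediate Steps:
o = Rational(-3869, 7) (o = Mul(Rational(1, 7), -3869) = Rational(-3869, 7) ≈ -552.71)
Function('t')(k, r) = Mul(Rational(-4, 5), r, Pow(Add(-56, k), -1)) (Function('t')(k, r) = Mul(Rational(-1, 5), Mul(Add(r, Mul(r, 3)), Pow(Add(k, -56), -1))) = Mul(Rational(-1, 5), Mul(Add(r, Mul(3, r)), Pow(Add(-56, k), -1))) = Mul(Rational(-1, 5), Mul(Mul(4, r), Pow(Add(-56, k), -1))) = Mul(Rational(-1, 5), Mul(4, r, Pow(Add(-56, k), -1))) = Mul(Rational(-4, 5), r, Pow(Add(-56, k), -1)))
s = Rational(1933771, 521730) (s = Mul(Add(-1673, Mul(-4, -52, Pow(Add(-280, Mul(5, 23)), -1))), Pow(Add(Rational(-3869, 7), 101), -1)) = Mul(Add(-1673, Mul(-4, -52, Pow(Add(-280, 115), -1))), Pow(Rational(-3162, 7), -1)) = Mul(Add(-1673, Mul(-4, -52, Pow(-165, -1))), Rational(-7, 3162)) = Mul(Add(-1673, Mul(-4, -52, Rational(-1, 165))), Rational(-7, 3162)) = Mul(Add(-1673, Rational(-208, 165)), Rational(-7, 3162)) = Mul(Rational(-276253, 165), Rational(-7, 3162)) = Rational(1933771, 521730) ≈ 3.7065)
Pow(Add(6858, s), -1) = Pow(Add(6858, Rational(1933771, 521730)), -1) = Pow(Rational(3579958111, 521730), -1) = Rational(521730, 3579958111)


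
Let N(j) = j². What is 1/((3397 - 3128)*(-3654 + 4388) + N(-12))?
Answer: 1/197590 ≈ 5.0610e-6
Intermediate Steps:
1/((3397 - 3128)*(-3654 + 4388) + N(-12)) = 1/((3397 - 3128)*(-3654 + 4388) + (-12)²) = 1/(269*734 + 144) = 1/(197446 + 144) = 1/197590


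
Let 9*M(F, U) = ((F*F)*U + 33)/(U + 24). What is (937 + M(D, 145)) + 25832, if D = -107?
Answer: 42375787/1521 ≈ 27860.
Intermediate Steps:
M(F, U) = (33 + U*F²)/(9*(24 + U)) (M(F, U) = (((F*F)*U + 33)/(U + 24))/9 = ((F²*U + 33)/(24 + U))/9 = ((U*F² + 33)/(24 + U))/9 = ((33 + U*F²)/(24 + U))/9 = (33 + U*F²)/(9*(24 + U)))
(937 + M(D, 145)) + 25832 = (937 + (33 + 145*(-107)²)/(9*(24 + 145))) + 25832 = (937 + (⅑)*(33 + 145*11449)/169) + 25832 = (937 + (⅑)*(1/169)*(33 + 1660105)) + 25832 = (937 + (⅑)*(1/169)*1660138) + 25832 = (937 + 1660138/1521) + 25832 = 3085315/1521 + 25832 = 42375787/1521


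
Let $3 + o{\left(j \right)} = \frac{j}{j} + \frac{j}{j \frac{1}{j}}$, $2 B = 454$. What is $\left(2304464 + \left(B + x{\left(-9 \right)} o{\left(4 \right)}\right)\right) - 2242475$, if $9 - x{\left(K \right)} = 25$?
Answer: $62184$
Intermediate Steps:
$B = 227$ ($B = \frac{1}{2} \cdot 454 = 227$)
$x{\left(K \right)} = -16$ ($x{\left(K \right)} = 9 - 25 = -16$)
$o{\left(j \right)} = -2 + j$ ($o{\left(j \right)} = -3 + \left(\frac{j}{j} + \frac{j}{j \frac{1}{j}}\right) = -3 + \left(1 + \frac{j}{1}\right) = -3 + \left(1 + j 1\right) = -3 + \left(1 + j\right) = -2 + j$)
$\left(2304464 + \left(B + x{\left(-9 \right)} o{\left(4 \right)}\right)\right) - 2242475 = \left(2304464 + \left(227 - 16 \left(-2 + 4\right)\right)\right) - 2242475 = \left(2304464 + \left(227 - 32\right)\right) - 2242475 = \left(2304464 + 195\right) - 2242475 = 2304659 - 2242475 = 62184$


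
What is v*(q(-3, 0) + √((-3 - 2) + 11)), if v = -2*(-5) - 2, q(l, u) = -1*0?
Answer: 8*√6 ≈ 19.596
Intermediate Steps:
q(l, u) = 0
v = 8 (v = 10 - 2 = 8)
v*(q(-3, 0) + √((-3 - 2) + 11)) = 8*(0 + √((-3 - 2) + 11)) = 8*(0 + √(-5 + 11)) = 8*(0 + √6) = 8*√6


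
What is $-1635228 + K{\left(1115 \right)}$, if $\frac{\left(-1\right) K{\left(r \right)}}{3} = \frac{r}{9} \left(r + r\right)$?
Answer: $- \frac{7392134}{3} \approx -2.464 \cdot 10^{6}$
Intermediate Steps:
$K{\left(r \right)} = - \frac{2 r^{2}}{3}$ ($K{\left(r \right)} = - 3 \frac{r}{9} \left(r + r\right) = - 3 r \frac{1}{9} \cdot 2 r = - 3 \frac{r}{9} \cdot 2 r = - 3 \frac{2 r^{2}}{9} = - \frac{2 r^{2}}{3}$)
$-1635228 + K{\left(1115 \right)} = -1635228 - \frac{2 \cdot 1115^{2}}{3} = -1635228 - \frac{2486450}{3} = - \frac{7392134}{3}$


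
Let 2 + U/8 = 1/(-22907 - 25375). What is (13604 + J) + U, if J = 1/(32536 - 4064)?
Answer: 9339610506829/687342552 ≈ 13588.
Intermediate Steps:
J = 1/28472 ≈ 3.5122e-5
U = -386260/24141 (U = -16 + 8/(-22907 - 25375) = -16 + 8/(-48282) = -16 + 8*(-1/48282) = -16 - 4/24141 = -386260/24141 ≈ -16.000)
(13604 + J) + U = (13604 + 1/28472) - 386260/24141 = 387333089/28472 - 386260/24141 = 9339610506829/687342552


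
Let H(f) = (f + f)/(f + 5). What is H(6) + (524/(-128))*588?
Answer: -211731/88 ≈ -2406.0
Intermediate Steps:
H(f) = 2*f/(5 + f) (H(f) = (2*f)/(5 + f) = 2*f/(5 + f))
H(6) + (524/(-128))*588 = 2*6/(5 + 6) + (524/(-128))*588 = 2*6/11 + (524*(-1/128))*588 = 2*6*(1/11) - 131/32*588 = 12/11 - 19257/8 = -211731/88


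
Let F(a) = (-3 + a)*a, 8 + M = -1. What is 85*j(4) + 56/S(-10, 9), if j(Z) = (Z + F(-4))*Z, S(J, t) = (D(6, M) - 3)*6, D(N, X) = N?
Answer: 97948/9 ≈ 10883.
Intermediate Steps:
M = -9 (M = -8 - 1 = -9)
F(a) = a*(-3 + a)
S(J, t) = 18 (S(J, t) = (6 - 3)*6 = 3*6 = 18)
j(Z) = Z*(28 + Z) (j(Z) = (Z - 4*(-3 - 4))*Z = (Z - 4*(-7))*Z = (Z + 28)*Z = (28 + Z)*Z = Z*(28 + Z))
85*j(4) + 56/S(-10, 9) = 85*(4*(28 + 4)) + 56/18 = 85*(4*32) + 56*(1/18) = 85*128 + 28/9 = 10880 + 28/9 = 97948/9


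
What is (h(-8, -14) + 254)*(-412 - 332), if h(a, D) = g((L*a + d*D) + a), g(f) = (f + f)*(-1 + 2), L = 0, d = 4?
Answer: -93744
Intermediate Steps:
g(f) = 2*f (g(f) = (2*f)*1 = 2*f)
h(a, D) = 2*a + 8*D (h(a, D) = 2*((0*a + 4*D) + a) = 2*((0 + 4*D) + a) = 2*(4*D + a) = 2*(a + 4*D) = 2*a + 8*D)
(h(-8, -14) + 254)*(-412 - 332) = ((2*(-8) + 8*(-14)) + 254)*(-412 - 332) = ((-16 - 112) + 254)*(-744) = (-128 + 254)*(-744) = 126*(-744) = -93744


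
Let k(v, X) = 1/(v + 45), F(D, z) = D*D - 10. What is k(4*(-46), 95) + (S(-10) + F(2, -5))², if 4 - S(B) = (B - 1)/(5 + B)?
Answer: 61274/3475 ≈ 17.633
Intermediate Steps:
S(B) = 4 - (-1 + B)/(5 + B) (S(B) = 4 - (B - 1)/(5 + B) = 4 - (-1 + B)/(5 + B))
F(D, z) = -10 + D² (F(D, z) = D² - 10 = -10 + D²)
k(v, X) = 1/(45 + v)
k(4*(-46), 95) + (S(-10) + F(2, -5))² = 1/(45 + 4*(-46)) + (3*(7 - 10)/(5 - 10) + (-10 + 2²))² = 1/(45 - 184) + (3*(-3)/(-5) + (-10 + 4))² = 1/(-139) + (3*(-⅕)*(-3) - 6)² = -1/139 + (9/5 - 6)² = -1/139 + (-21/5)² = -1/139 + 441/25 = 61274/3475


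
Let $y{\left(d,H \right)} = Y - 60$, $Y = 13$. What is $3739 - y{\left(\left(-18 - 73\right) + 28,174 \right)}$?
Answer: $3786$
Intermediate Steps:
$y{\left(d,H \right)} = -47$ ($y{\left(d,H \right)} = 13 - 60 = -47$)
$3739 - y{\left(\left(-18 - 73\right) + 28,174 \right)} = 3739 - -47 = 3739 + 47 = 3786$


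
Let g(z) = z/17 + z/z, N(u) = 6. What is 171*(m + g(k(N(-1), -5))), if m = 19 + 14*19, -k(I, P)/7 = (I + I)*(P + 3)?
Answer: 860130/17 ≈ 50596.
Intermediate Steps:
k(I, P) = -14*I*(3 + P) (k(I, P) = -7*(I + I)*(P + 3) = -7*2*I*(3 + P) = -14*I*(3 + P))
g(z) = 1 + z/17 (g(z) = z*(1/17) + 1 = z/17 + 1 = 1 + z/17)
m = 285 (m = 19 + 266 = 285)
171*(m + g(k(N(-1), -5))) = 171*(285 + (1 + (-14*6*(3 - 5))/17)) = 171*(285 + (1 + (-14*6*(-2))/17)) = 171*(285 + (1 + (1/17)*168)) = 171*(285 + (1 + 168/17)) = 171*(285 + 185/17) = 171*(5030/17) = 860130/17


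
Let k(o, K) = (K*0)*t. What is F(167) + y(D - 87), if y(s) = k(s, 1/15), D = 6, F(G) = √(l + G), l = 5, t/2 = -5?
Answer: 2*√43 ≈ 13.115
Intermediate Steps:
t = -10 (t = 2*(-5) = -10)
F(G) = √(5 + G)
k(o, K) = 0 (k(o, K) = (K*0)*(-10) = 0*(-10) = 0)
y(s) = 0
F(167) + y(D - 87) = √(5 + 167) + 0 = √172 + 0 = 2*√43 + 0 = 2*√43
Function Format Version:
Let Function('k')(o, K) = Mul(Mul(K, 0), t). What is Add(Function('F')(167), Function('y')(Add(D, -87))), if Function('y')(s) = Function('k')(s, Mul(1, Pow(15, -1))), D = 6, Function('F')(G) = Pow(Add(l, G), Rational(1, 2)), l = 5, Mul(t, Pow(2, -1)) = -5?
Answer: Mul(2, Pow(43, Rational(1, 2))) ≈ 13.115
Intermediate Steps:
t = -10 (t = Mul(2, -5) = -10)
Function('F')(G) = Pow(Add(5, G), Rational(1, 2))
Function('k')(o, K) = 0 (Function('k')(o, K) = Mul(Mul(K, 0), -10) = Mul(0, -10) = 0)
Function('y')(s) = 0
Add(Function('F')(167), Function('y')(Add(D, -87))) = Add(Pow(Add(5, 167), Rational(1, 2)), 0) = Add(Pow(172, Rational(1, 2)), 0) = Add(Mul(2, Pow(43, Rational(1, 2))), 0) = Mul(2, Pow(43, Rational(1, 2)))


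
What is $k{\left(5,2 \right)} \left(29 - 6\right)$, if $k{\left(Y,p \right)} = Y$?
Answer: $115$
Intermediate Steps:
$k{\left(5,2 \right)} \left(29 - 6\right) = 5 \left(29 - 6\right) = 5 \cdot 23 = 115$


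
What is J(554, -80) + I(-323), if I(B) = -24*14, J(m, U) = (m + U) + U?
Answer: 58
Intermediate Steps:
J(m, U) = m + 2*U (J(m, U) = (U + m) + U = m + 2*U)
I(B) = -336
J(554, -80) + I(-323) = (554 + 2*(-80)) - 336 = (554 - 160) - 336 = 394 - 336 = 58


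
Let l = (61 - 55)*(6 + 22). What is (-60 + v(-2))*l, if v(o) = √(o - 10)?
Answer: -10080 + 336*I*√3 ≈ -10080.0 + 581.97*I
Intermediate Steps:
l = 168 (l = 6*28 = 168)
v(o) = √(-10 + o)
(-60 + v(-2))*l = (-60 + √(-10 - 2))*168 = (-60 + √(-12))*168 = (-60 + 2*I*√3)*168 = -10080 + 336*I*√3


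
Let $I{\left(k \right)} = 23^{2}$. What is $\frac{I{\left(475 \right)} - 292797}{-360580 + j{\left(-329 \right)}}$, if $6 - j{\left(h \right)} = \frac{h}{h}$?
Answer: $\frac{292268}{360575} \approx 0.81056$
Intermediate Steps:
$I{\left(k \right)} = 529$
$j{\left(h \right)} = 5$ ($j{\left(h \right)} = 6 - \frac{h}{h} = 6 - 1 = 5$)
$\frac{I{\left(475 \right)} - 292797}{-360580 + j{\left(-329 \right)}} = \frac{529 - 292797}{-360580 + 5} = - \frac{292268}{-360575} = \left(-292268\right) \left(- \frac{1}{360575}\right) = \frac{292268}{360575}$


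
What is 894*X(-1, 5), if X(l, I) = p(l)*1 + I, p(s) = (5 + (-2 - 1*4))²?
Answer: 5364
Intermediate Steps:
p(s) = 1 (p(s) = (5 + (-2 - 4))² = (5 - 6)² = (-1)² = 1)
X(l, I) = 1 + I (X(l, I) = 1*1 + I = 1 + I)
894*X(-1, 5) = 894*(1 + 5) = 894*6 = 5364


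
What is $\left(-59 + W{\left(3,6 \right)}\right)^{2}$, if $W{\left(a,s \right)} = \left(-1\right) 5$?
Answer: $4096$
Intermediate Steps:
$W{\left(a,s \right)} = -5$
$\left(-59 + W{\left(3,6 \right)}\right)^{2} = \left(-59 - 5\right)^{2} = \left(-64\right)^{2} = 4096$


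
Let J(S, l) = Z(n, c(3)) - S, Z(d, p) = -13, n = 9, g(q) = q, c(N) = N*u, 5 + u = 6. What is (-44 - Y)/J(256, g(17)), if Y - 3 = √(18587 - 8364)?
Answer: 47/269 + √10223/269 ≈ 0.55059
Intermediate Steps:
u = 1 (u = -5 + 6 = 1)
c(N) = N (c(N) = N*1 = N)
Y = 3 + √10223 (Y = 3 + √(18587 - 8364) = 3 + √10223 ≈ 104.11)
J(S, l) = -13 - S
(-44 - Y)/J(256, g(17)) = (-44 - (3 + √10223))/(-13 - 1*256) = (-44 + (-3 - √10223))/(-13 - 256) = (-47 - √10223)/(-269) = (-47 - √10223)*(-1/269) = 47/269 + √10223/269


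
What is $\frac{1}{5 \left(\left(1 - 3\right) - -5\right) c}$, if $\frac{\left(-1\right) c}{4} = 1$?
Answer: $- \frac{1}{60} \approx -0.016667$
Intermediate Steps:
$c = -4$ ($c = \left(-4\right) 1 = -4$)
$\frac{1}{5 \left(\left(1 - 3\right) - -5\right) c} = \frac{1}{5 \left(\left(1 - 3\right) - -5\right) \left(-4\right)} = \frac{1}{5 \left(\left(1 - 3\right) + 5\right) \left(-4\right)} = \frac{1}{5 \left(-2 + 5\right) \left(-4\right)} = \frac{1}{5 \cdot 3 \left(-4\right)} = \frac{1}{15 \left(-4\right)} = \frac{1}{-60} = - \frac{1}{60}$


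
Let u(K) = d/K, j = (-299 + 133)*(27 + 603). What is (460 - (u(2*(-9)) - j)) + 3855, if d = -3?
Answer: -601591/6 ≈ -1.0027e+5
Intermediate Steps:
j = -104580 (j = -166*630 = -104580)
u(K) = -3/K
(460 - (u(2*(-9)) - j)) + 3855 = (460 - (-3/(2*(-9)) - 1*(-104580))) + 3855 = (460 - (-3/(-18) + 104580)) + 3855 = (460 - (-3*(-1/18) + 104580)) + 3855 = (460 - (1/6 + 104580)) + 3855 = (460 - 1*627481/6) + 3855 = (460 - 627481/6) + 3855 = -624721/6 + 3855 = -601591/6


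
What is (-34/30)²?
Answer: 289/225 ≈ 1.2844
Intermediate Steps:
(-34/30)² = (-34*1/30)² = (-17/15)² = 289/225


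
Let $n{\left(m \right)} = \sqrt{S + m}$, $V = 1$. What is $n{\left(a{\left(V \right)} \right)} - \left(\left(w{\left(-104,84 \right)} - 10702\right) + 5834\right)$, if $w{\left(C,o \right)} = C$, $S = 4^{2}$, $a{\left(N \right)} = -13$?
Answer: $4972 + \sqrt{3} \approx 4973.7$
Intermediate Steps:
$S = 16$
$n{\left(m \right)} = \sqrt{16 + m}$
$n{\left(a{\left(V \right)} \right)} - \left(\left(w{\left(-104,84 \right)} - 10702\right) + 5834\right) = \sqrt{16 - 13} - \left(\left(-104 - 10702\right) + 5834\right) = \sqrt{3} - \left(-10806 + 5834\right) = \sqrt{3} - -4972 = \sqrt{3} + 4972 = 4972 + \sqrt{3}$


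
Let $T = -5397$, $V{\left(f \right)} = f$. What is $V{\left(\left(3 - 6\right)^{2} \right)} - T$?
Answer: $5406$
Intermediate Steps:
$V{\left(\left(3 - 6\right)^{2} \right)} - T = \left(3 - 6\right)^{2} - -5397 = \left(-3\right)^{2} + 5397 = 9 + 5397 = 5406$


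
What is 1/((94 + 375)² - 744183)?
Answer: -1/524222 ≈ -1.9076e-6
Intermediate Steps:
1/((94 + 375)² - 744183) = 1/(469² - 744183) = 1/(219961 - 744183) = 1/(-524222) = -1/524222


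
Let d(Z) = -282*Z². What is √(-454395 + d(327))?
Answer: I*√30608373 ≈ 5532.5*I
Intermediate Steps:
√(-454395 + d(327)) = √(-454395 - 282*327²) = √(-454395 - 282*106929) = √(-454395 - 30153978) = √(-30608373) = I*√30608373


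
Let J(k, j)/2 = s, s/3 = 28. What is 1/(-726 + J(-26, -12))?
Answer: -1/558 ≈ -0.0017921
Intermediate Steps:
s = 84 (s = 3*28 = 84)
J(k, j) = 168 (J(k, j) = 2*84 = 168)
1/(-726 + J(-26, -12)) = 1/(-726 + 168) = 1/(-558) = -1/558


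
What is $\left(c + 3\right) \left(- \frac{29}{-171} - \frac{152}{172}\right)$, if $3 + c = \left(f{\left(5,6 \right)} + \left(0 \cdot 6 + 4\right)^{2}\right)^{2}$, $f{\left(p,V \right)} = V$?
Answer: $- \frac{2541484}{7353} \approx -345.64$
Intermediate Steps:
$c = 481$ ($c = -3 + \left(6 + \left(0 \cdot 6 + 4\right)^{2}\right)^{2} = -3 + \left(6 + \left(0 + 4\right)^{2}\right)^{2} = -3 + \left(6 + 4^{2}\right)^{2} = -3 + \left(6 + 16\right)^{2} = -3 + 22^{2} = -3 + 484 = 481$)
$\left(c + 3\right) \left(- \frac{29}{-171} - \frac{152}{172}\right) = \left(481 + 3\right) \left(- \frac{29}{-171} - \frac{152}{172}\right) = 484 \left(\left(-29\right) \left(- \frac{1}{171}\right) - \frac{38}{43}\right) = 484 \left(\frac{29}{171} - \frac{38}{43}\right) = 484 \left(- \frac{5251}{7353}\right) = - \frac{2541484}{7353}$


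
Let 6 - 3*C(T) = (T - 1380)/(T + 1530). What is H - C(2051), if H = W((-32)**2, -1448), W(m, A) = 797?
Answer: 8541356/10743 ≈ 795.06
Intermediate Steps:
C(T) = 2 - (-1380 + T)/(3*(1530 + T)) (C(T) = 2 - (T - 1380)/(3*(T + 1530)) = 2 - (-1380 + T)/(3*(1530 + T)))
H = 797
H - C(2051) = 797 - 5*(2112 + 2051)/(3*(1530 + 2051)) = 797 - 5*4163/(3*3581) = 797 - 1*20815/10743 = 797 - 20815/10743 = 8541356/10743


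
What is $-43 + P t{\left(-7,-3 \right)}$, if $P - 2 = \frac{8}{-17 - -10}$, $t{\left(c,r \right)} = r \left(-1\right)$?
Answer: $- \frac{283}{7} \approx -40.429$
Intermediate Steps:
$t{\left(c,r \right)} = - r$
$P = \frac{6}{7}$ ($P = 2 + \frac{8}{-17 - -10} = 2 + \frac{8}{-17 + 10} = 2 + \frac{8}{-7} = 2 + 8 \left(- \frac{1}{7}\right) = 2 - \frac{8}{7} = \frac{6}{7} \approx 0.85714$)
$-43 + P t{\left(-7,-3 \right)} = -43 + \frac{6 \left(\left(-1\right) \left(-3\right)\right)}{7} = -43 + \frac{6}{7} \cdot 3 = -43 + \frac{18}{7} = - \frac{283}{7}$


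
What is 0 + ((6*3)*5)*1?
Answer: 90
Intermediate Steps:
0 + ((6*3)*5)*1 = 0 + (18*5)*1 = 0 + 90*1 = 0 + 90 = 90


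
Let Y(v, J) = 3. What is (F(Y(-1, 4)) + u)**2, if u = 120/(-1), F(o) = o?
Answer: 13689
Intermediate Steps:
u = -120 (u = 120*(-1) = -120)
(F(Y(-1, 4)) + u)**2 = (3 - 120)**2 = (-117)**2 = 13689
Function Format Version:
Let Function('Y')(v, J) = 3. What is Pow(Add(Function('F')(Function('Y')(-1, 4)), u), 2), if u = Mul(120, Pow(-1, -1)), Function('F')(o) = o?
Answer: 13689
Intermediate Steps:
u = -120 (u = Mul(120, -1) = -120)
Pow(Add(Function('F')(Function('Y')(-1, 4)), u), 2) = Pow(Add(3, -120), 2) = Pow(-117, 2) = 13689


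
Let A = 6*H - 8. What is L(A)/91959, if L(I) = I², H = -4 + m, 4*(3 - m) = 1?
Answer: 961/367836 ≈ 0.0026126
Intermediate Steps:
m = 11/4 (m = 3 - ¼*1 = 3 - ¼ = 11/4 ≈ 2.7500)
H = -5/4 (H = -4 + 11/4 = -5/4 ≈ -1.2500)
A = -31/2 (A = 6*(-5/4) - 8 = -15/2 - 8 = -31/2 ≈ -15.500)
L(A)/91959 = (-31/2)²/91959 = (961/4)*(1/91959) = 961/367836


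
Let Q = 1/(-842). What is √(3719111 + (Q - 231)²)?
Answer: √2674547228013/842 ≈ 1942.3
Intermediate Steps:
Q = -1/842 ≈ -0.0011876
√(3719111 + (Q - 231)²) = √(3719111 + (-1/842 - 231)²) = √(3719111 + (-194503/842)²) = √(3719111 + 37831417009/708964) = √(2674547228013/708964) = √2674547228013/842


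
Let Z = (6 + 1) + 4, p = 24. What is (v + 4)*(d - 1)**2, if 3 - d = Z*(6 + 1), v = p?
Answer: 157500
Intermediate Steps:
v = 24
Z = 11 (Z = 7 + 4 = 11)
d = -74 (d = 3 - 11*(6 + 1) = 3 - 11*7 = 3 - 1*77 = 3 - 77 = -74)
(v + 4)*(d - 1)**2 = (24 + 4)*(-74 - 1)**2 = 28*(-75)**2 = 28*5625 = 157500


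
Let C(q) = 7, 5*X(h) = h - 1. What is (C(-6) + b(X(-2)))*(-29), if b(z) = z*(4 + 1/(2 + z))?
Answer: -4234/35 ≈ -120.97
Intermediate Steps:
X(h) = -⅕ + h/5 (X(h) = (h - 1)/5 = (-1 + h)/5 = -⅕ + h/5)
(C(-6) + b(X(-2)))*(-29) = (7 + (-⅕ + (⅕)*(-2))*(9 + 4*(-⅕ + (⅕)*(-2)))/(2 + (-⅕ + (⅕)*(-2))))*(-29) = (7 + (-⅕ - ⅖)*(9 + 4*(-⅕ - ⅖))/(2 + (-⅕ - ⅖)))*(-29) = (7 - 3*(9 + 4*(-⅗))/(5*(2 - ⅗)))*(-29) = (7 - 3*(9 - 12/5)/(5*7/5))*(-29) = (7 - ⅗*5/7*33/5)*(-29) = (7 - 99/35)*(-29) = (146/35)*(-29) = -4234/35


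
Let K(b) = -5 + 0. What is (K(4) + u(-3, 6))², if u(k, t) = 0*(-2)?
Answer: 25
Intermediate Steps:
u(k, t) = 0
K(b) = -5
(K(4) + u(-3, 6))² = (-5 + 0)² = (-5)² = 25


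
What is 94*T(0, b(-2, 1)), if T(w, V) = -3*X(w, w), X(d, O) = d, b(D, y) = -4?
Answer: 0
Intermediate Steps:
T(w, V) = -3*w
94*T(0, b(-2, 1)) = 94*(-3*0) = 94*0 = 0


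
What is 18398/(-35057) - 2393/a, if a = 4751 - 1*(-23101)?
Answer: -54210227/88764324 ≈ -0.61072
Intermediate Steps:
a = 27852 (a = 4751 + 23101 = 27852)
18398/(-35057) - 2393/a = 18398/(-35057) - 2393/27852 = 18398*(-1/35057) - 2393*1/27852 = -18398/35057 - 2393/27852 = -54210227/88764324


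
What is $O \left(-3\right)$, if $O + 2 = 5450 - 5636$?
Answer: $564$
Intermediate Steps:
$O = -188$ ($O = -2 + \left(5450 - 5636\right) = -2 - 186 = -188$)
$O \left(-3\right) = \left(-188\right) \left(-3\right) = 564$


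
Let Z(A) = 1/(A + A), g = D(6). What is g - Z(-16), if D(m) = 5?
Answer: 161/32 ≈ 5.0313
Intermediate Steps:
g = 5
Z(A) = 1/(2*A)
g - Z(-16) = 5 - 1/(2*(-16)) = 5 - (-1)/(2*16) = 5 - 1*(-1/32) = 5 + 1/32 = 161/32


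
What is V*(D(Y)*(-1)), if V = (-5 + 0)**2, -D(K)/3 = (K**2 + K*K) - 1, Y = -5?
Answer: 3675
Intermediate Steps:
D(K) = 3 - 6*K**2 (D(K) = -3*((K**2 + K*K) - 1) = -3*((K**2 + K**2) - 1) = -3*(2*K**2 - 1) = -3*(-1 + 2*K**2) = 3 - 6*K**2)
V = 25 (V = (-5)**2 = 25)
V*(D(Y)*(-1)) = 25*((3 - 6*(-5)**2)*(-1)) = 25*((3 - 6*25)*(-1)) = 25*((3 - 150)*(-1)) = 25*(-147*(-1)) = 25*147 = 3675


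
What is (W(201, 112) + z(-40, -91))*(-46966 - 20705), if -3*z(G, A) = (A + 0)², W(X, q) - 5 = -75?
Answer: 191531487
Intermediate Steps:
W(X, q) = -70 (W(X, q) = 5 - 75 = -70)
z(G, A) = -A²/3 (z(G, A) = -(A + 0)²/3 = -A²/3)
(W(201, 112) + z(-40, -91))*(-46966 - 20705) = (-70 - ⅓*(-91)²)*(-46966 - 20705) = (-70 - ⅓*8281)*(-67671) = (-70 - 8281/3)*(-67671) = -8491/3*(-67671) = 191531487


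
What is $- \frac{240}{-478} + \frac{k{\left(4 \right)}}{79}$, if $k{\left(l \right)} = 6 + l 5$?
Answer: $\frac{15694}{18881} \approx 0.83121$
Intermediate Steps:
$k{\left(l \right)} = 6 + 5 l$
$- \frac{240}{-478} + \frac{k{\left(4 \right)}}{79} = - \frac{240}{-478} + \frac{6 + 5 \cdot 4}{79} = \left(-240\right) \left(- \frac{1}{478}\right) + \left(6 + 20\right) \frac{1}{79} = \frac{120}{239} + 26 \cdot \frac{1}{79} = \frac{120}{239} + \frac{26}{79} = \frac{15694}{18881}$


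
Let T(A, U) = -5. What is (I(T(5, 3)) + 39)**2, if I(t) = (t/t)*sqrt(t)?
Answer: (39 + I*sqrt(5))**2 ≈ 1516.0 + 174.41*I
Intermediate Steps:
I(t) = sqrt(t) (I(t) = 1*sqrt(t) = sqrt(t))
(I(T(5, 3)) + 39)**2 = (sqrt(-5) + 39)**2 = (I*sqrt(5) + 39)**2 = (39 + I*sqrt(5))**2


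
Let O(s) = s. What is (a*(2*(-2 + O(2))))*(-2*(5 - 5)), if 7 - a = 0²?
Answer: 0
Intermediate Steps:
a = 7 (a = 7 - 1*0² = 7 - 1*0 = 7 + 0 = 7)
(a*(2*(-2 + O(2))))*(-2*(5 - 5)) = (7*(2*(-2 + 2)))*(-2*(5 - 5)) = (7*(2*0))*(-2*0) = (7*0)*0 = 0*0 = 0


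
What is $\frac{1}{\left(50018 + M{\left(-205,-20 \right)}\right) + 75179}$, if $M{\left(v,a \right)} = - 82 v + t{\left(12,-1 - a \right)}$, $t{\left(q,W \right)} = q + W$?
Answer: $\frac{1}{142038} \approx 7.0404 \cdot 10^{-6}$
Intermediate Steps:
$t{\left(q,W \right)} = W + q$
$M{\left(v,a \right)} = 11 - a - 82 v$ ($M{\left(v,a \right)} = - 82 v + \left(\left(-1 - a\right) + 12\right) = - 82 v - \left(-11 + a\right) = 11 - a - 82 v$)
$\frac{1}{\left(50018 + M{\left(-205,-20 \right)}\right) + 75179} = \frac{1}{\left(50018 - -16841\right) + 75179} = \frac{1}{\left(50018 + \left(11 + 20 + 16810\right)\right) + 75179} = \frac{1}{\left(50018 + 16841\right) + 75179} = \frac{1}{66859 + 75179} = \frac{1}{142038}$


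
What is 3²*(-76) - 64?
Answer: -748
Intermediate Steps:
3²*(-76) - 64 = 9*(-76) - 64 = -684 - 64 = -748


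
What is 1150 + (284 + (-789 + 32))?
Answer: 677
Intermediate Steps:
1150 + (284 + (-789 + 32)) = 1150 + (284 - 757) = 1150 - 473 = 677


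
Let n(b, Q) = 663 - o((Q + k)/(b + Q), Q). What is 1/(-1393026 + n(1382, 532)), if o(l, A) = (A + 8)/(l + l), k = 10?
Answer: -271/377588763 ≈ -7.1771e-7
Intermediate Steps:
o(l, A) = (8 + A)/(2*l) (o(l, A) = (8 + A)/((2*l)) = (8 + A)*(1/(2*l)) = (8 + A)/(2*l))
n(b, Q) = 663 - (8 + Q)*(Q + b)/(2*(10 + Q)) (n(b, Q) = 663 - (8 + Q)/(2*((Q + 10)/(b + Q))) = 663 - (8 + Q)/(2*((10 + Q)/(Q + b))) = 663 - (Q + b)/(10 + Q)*(8 + Q)/2 = 663 - (8 + Q)*(Q + b)/(2*(10 + Q)))
1/(-1393026 + n(1382, 532)) = 1/(-1393026 + (13260 + 1326*532 - (8 + 532)*(532 + 1382))/(2*(10 + 532))) = 1/(-1393026 + (½)*(13260 + 705432 - 1*540*1914)/542) = 1/(-1393026 + (½)*(1/542)*(13260 + 705432 - 1033560)) = 1/(-1393026 + (½)*(1/542)*(-314868)) = 1/(-1393026 - 78717/271) = 1/(-377588763/271) = -271/377588763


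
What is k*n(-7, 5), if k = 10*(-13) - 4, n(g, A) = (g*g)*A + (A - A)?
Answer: -32830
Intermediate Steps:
n(g, A) = A*g² (n(g, A) = g²*A + 0 = A*g² + 0 = A*g²)
k = -134 (k = -130 - 4 = -134)
k*n(-7, 5) = -670*(-7)² = -670*49 = -134*245 = -32830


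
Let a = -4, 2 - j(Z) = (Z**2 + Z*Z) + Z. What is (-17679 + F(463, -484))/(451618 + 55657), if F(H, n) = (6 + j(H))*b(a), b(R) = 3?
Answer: -1305258/507275 ≈ -2.5731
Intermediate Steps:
j(Z) = 2 - Z - 2*Z**2 (j(Z) = 2 - ((Z**2 + Z*Z) + Z) = 2 - ((Z**2 + Z**2) + Z) = 2 - (2*Z**2 + Z) = 2 - (Z + 2*Z**2) = 2 + (-Z - 2*Z**2) = 2 - Z - 2*Z**2)
F(H, n) = 24 - 6*H**2 - 3*H (F(H, n) = (6 + (2 - H - 2*H**2))*3 = (8 - H - 2*H**2)*3 = 24 - 6*H**2 - 3*H)
(-17679 + F(463, -484))/(451618 + 55657) = (-17679 + (24 - 6*463**2 - 3*463))/(451618 + 55657) = (-17679 + (24 - 6*214369 - 1389))/507275 = (-17679 + (24 - 1286214 - 1389))*(1/507275) = (-17679 - 1287579)*(1/507275) = -1305258*1/507275 = -1305258/507275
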